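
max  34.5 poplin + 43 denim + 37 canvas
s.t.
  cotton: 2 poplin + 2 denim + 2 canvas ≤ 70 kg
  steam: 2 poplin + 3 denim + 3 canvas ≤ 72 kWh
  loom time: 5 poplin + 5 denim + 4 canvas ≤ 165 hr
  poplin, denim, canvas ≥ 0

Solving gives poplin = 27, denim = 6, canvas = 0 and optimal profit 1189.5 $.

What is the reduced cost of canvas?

-2.5

Binding: steam and loom time. Non-binding: cotton (4 unused).
Slack constraints have shadow price 0 (complementary slackness).
Dual feasibility on the basic columns requires 2·y_steam + 5·y_loom time = 34.5, 3·y_steam + 5·y_loom time = 43.
Solving: y_steam = 8.5, y_loom time = 3.5.
Reduced cost of canvas: c₃ − yᵀa₃ = 37 − (8.5·3 + 3.5·4) = 37 − 39.5 = -2.5.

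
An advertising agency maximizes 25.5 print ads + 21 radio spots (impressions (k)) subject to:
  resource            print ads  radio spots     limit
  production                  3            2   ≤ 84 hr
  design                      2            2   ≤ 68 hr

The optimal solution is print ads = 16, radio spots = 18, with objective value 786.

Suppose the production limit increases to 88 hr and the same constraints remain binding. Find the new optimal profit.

804

Both production and design are binding at x*.
From A_Bᵀ y = c: 3·y_production + 2·y_design = 25.5; 2·y_production + 2·y_design = 21.
This yields shadow prices y_production = 4.5, y_design = 6.
Δz = y_production·Δb = 4.5 × (4) = 18, so new z* = 786 + 18 = 804.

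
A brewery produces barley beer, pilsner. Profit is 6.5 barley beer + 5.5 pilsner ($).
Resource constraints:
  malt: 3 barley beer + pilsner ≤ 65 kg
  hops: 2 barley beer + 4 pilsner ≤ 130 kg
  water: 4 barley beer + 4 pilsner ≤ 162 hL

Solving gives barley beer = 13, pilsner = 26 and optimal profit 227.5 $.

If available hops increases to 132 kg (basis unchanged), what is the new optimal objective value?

229.5

At the optimum: malt uses 65 of 65 (binding); hops uses 130 of 130 (binding); water uses 156 of 162 (slack = 6).
Slack constraints have shadow price 0 (complementary slackness).
The binding rows give the dual system: 3·y_malt + 2·y_hops = 6.5 and 1·y_malt + 4·y_hops = 5.5.
This yields shadow prices y_malt = 1.5, y_hops = 1.
Δz = y_hops·Δb = 1 × (2) = 2, so new z* = 227.5 + 2 = 229.5.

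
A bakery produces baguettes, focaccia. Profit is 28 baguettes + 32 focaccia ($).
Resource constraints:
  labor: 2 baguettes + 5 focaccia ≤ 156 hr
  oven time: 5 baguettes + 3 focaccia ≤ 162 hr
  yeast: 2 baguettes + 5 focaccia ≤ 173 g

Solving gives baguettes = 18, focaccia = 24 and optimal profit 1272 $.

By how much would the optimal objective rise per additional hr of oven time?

At the optimum: labor uses 156 of 156 (binding); oven time uses 162 of 162 (binding); yeast uses 156 of 173 (slack = 17).
Since yeast is not tight, its dual is 0.
From A_Bᵀ y = c: 2·y_labor + 5·y_oven time = 28; 5·y_labor + 3·y_oven time = 32.
→ y_labor = 4 and y_oven time = 4.
Shadow price of oven time = 4.

4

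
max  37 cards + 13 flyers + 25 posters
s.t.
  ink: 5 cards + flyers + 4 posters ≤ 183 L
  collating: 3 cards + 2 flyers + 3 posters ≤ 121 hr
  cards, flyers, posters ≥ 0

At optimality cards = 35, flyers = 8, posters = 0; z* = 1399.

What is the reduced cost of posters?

Both ink and collating are binding at x*.
Dual feasibility on the basic columns requires 5·y_ink + 3·y_collating = 37, 1·y_ink + 2·y_collating = 13.
This yields shadow prices y_ink = 5, y_collating = 4.
Reduced cost of posters: c₃ − yᵀa₃ = 25 − (5·4 + 4·3) = 25 − 32 = -7.

-7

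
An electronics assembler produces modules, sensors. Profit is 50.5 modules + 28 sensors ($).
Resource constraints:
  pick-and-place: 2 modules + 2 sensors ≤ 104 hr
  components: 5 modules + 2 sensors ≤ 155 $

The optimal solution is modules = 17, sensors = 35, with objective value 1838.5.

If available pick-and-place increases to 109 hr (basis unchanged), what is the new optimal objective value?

At the optimum: pick-and-place uses 104 of 104 (binding); components uses 155 of 155 (binding).
From A_Bᵀ y = c: 2·y_pick-and-place + 5·y_components = 50.5; 2·y_pick-and-place + 2·y_components = 28.
Solving: y_pick-and-place = 6.5, y_components = 7.5.
Δz = y_pick-and-place·Δb = 6.5 × (5) = 32.5, so new z* = 1838.5 + 32.5 = 1871.

1871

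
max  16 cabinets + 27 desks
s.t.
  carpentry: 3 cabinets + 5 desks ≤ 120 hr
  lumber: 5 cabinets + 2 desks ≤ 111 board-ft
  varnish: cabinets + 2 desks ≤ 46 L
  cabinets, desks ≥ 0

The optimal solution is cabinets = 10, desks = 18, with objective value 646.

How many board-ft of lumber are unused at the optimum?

lumber used = 5·10 + 2·18 = 86; slack = 111 − 86 = 25.

25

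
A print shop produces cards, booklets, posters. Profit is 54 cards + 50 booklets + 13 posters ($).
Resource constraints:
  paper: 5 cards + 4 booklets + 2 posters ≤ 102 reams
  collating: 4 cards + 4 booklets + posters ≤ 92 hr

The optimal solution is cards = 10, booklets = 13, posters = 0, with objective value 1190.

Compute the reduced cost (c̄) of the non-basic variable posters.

-3.5

Both paper and collating are binding at x*.
Dual feasibility on the basic columns requires 5·y_paper + 4·y_collating = 54, 4·y_paper + 4·y_collating = 50.
→ y_paper = 4 and y_collating = 8.5.
Reduced cost of posters: c₃ − yᵀa₃ = 13 − (4·2 + 8.5·1) = 13 − 16.5 = -3.5.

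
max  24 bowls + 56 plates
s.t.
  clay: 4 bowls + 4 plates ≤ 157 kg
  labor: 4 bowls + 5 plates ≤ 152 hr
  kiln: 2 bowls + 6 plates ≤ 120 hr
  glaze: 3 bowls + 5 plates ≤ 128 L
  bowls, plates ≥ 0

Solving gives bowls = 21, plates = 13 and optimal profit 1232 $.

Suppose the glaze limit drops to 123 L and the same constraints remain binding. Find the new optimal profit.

Check each constraint at x*: clay 136/157 (slack 21); labor 149/152 (slack 3); kiln 120/120 (tight); glaze 128/128 (tight).
Slack constraints have shadow price 0 (complementary slackness).
From A_Bᵀ y = c: 2·y_kiln + 3·y_glaze = 24; 6·y_kiln + 5·y_glaze = 56.
Solving: y_kiln = 6, y_glaze = 4.
Δz = y_glaze·Δb = 4 × (-5) = -20, so new z* = 1232 − 20 = 1212.

1212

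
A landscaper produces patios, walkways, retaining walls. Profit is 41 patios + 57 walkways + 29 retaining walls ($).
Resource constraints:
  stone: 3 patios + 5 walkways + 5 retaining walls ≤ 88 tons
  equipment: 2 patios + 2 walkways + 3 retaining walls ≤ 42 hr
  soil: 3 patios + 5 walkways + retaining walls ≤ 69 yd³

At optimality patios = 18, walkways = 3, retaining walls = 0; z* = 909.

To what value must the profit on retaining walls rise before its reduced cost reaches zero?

33.5

Check each constraint at x*: stone 69/88 (slack 19); equipment 42/42 (tight); soil 69/69 (tight).
Since stone is not tight, its dual is 0.
The binding rows give the dual system: 2·y_equipment + 3·y_soil = 41 and 2·y_equipment + 5·y_soil = 57.
This yields shadow prices y_equipment = 8.5, y_soil = 8.
retaining walls enters the basis when its profit ≥ yᵀa₃ = 8.5·3 + 8·1 = 33.5.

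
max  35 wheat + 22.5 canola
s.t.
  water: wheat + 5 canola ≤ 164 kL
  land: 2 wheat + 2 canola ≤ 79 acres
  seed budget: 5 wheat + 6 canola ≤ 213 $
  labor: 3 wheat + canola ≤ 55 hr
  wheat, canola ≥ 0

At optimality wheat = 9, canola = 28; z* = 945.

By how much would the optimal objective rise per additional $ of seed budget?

2.5

At the optimum: water uses 149 of 164 (slack = 15); land uses 74 of 79 (slack = 5); seed budget uses 213 of 213 (binding); labor uses 55 of 55 (binding).
By complementary slackness, y = 0 for the non-binding constraints.
From A_Bᵀ y = c: 5·y_seed budget + 3·y_labor = 35; 6·y_seed budget + 1·y_labor = 22.5.
Solving: y_seed budget = 2.5, y_labor = 7.5.
Shadow price of seed budget = 2.5.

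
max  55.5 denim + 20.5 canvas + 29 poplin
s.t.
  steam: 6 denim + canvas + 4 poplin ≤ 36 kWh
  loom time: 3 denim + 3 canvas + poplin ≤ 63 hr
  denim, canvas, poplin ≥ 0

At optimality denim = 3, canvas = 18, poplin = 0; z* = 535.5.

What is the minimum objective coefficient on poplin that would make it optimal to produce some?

Check each constraint at x*: steam 36/36 (tight); loom time 63/63 (tight).
From A_Bᵀ y = c: 6·y_steam + 3·y_loom time = 55.5; 1·y_steam + 3·y_loom time = 20.5.
Solving: y_steam = 7, y_loom time = 4.5.
poplin enters the basis when its profit ≥ yᵀa₃ = 7·4 + 4.5·1 = 32.5.

32.5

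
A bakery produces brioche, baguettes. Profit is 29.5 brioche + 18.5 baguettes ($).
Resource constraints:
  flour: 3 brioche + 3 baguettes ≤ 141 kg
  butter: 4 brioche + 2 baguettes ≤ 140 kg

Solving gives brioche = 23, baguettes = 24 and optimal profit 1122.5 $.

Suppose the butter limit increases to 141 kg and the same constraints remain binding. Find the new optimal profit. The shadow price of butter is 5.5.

1128

Δb = 1, so new z* = 1122.5 + (5.5)·(1) = 1122.5 + 5.5 = 1128.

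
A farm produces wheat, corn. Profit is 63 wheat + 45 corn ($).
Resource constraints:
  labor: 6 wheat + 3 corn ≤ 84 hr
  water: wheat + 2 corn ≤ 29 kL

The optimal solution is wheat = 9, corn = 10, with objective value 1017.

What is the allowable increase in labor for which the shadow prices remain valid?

90

Binding constraints: labor, water. The basis is B = [[6,3],[1,2]] with det 9.
Per unit increase in labor, x* moves by d = (0.2222, -0.1111).
The basis stays optimal until corn reaches 0; allowable increase = 90 hr.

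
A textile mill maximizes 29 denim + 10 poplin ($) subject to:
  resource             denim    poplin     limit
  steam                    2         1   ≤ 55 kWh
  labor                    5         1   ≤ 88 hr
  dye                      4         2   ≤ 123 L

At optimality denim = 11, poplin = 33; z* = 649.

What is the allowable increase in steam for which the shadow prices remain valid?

Binding constraints: steam, labor. The basis is B = [[2,1],[5,1]] with det -3.
Per unit increase in steam, x* moves by d = (-0.3333, 1.6667).
The basis stays optimal until dye becomes binding; allowable increase = 6.5 kWh.

6.5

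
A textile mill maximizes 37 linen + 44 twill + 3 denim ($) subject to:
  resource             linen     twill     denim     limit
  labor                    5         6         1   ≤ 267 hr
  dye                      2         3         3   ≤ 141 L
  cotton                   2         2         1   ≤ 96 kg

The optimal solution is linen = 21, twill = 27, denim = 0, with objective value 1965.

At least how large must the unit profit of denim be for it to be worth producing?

8

Check each constraint at x*: labor 267/267 (tight); dye 123/141 (slack 18); cotton 96/96 (tight).
Slack constraints have shadow price 0 (complementary slackness).
From A_Bᵀ y = c: 5·y_labor + 2·y_cotton = 37; 6·y_labor + 2·y_cotton = 44.
→ y_labor = 7 and y_cotton = 1.
denim enters the basis when its profit ≥ yᵀa₃ = 7·1 + 1·1 = 8.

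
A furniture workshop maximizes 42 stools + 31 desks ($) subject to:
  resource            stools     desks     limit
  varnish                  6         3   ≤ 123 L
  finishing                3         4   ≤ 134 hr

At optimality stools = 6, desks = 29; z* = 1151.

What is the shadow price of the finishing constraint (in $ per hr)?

Check each constraint at x*: varnish 123/123 (tight); finishing 134/134 (tight).
The binding rows give the dual system: 6·y_varnish + 3·y_finishing = 42 and 3·y_varnish + 4·y_finishing = 31.
→ y_varnish = 5 and y_finishing = 4.
Shadow price of finishing = 4.

4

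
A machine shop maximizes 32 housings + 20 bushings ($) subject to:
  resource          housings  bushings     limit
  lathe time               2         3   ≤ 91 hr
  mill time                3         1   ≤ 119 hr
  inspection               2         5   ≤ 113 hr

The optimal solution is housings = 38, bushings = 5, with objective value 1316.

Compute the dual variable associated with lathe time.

At the optimum: lathe time uses 91 of 91 (binding); mill time uses 119 of 119 (binding); inspection uses 101 of 113 (slack = 12).
Slack constraints have shadow price 0 (complementary slackness).
From A_Bᵀ y = c: 2·y_lathe time + 3·y_mill time = 32; 3·y_lathe time + 1·y_mill time = 20.
Solving: y_lathe time = 4, y_mill time = 8.
Shadow price of lathe time = 4.

4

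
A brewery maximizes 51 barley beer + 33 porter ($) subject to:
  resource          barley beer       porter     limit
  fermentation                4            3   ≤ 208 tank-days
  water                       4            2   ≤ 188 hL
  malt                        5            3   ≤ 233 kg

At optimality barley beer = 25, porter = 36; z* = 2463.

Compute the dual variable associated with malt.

7

Check each constraint at x*: fermentation 208/208 (tight); water 172/188 (slack 16); malt 233/233 (tight).
Since water is not tight, its dual is 0.
The binding rows give the dual system: 4·y_fermentation + 5·y_malt = 51 and 3·y_fermentation + 3·y_malt = 33.
→ y_fermentation = 4 and y_malt = 7.
Shadow price of malt = 7.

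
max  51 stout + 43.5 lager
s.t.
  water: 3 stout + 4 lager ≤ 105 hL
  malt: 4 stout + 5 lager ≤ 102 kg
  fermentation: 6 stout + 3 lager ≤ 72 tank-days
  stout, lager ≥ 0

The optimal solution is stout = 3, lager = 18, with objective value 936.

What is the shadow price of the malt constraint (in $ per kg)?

At the optimum: water uses 81 of 105 (slack = 24); malt uses 102 of 102 (binding); fermentation uses 72 of 72 (binding).
By complementary slackness, y = 0 for the non-binding constraint.
From A_Bᵀ y = c: 4·y_malt + 6·y_fermentation = 51; 5·y_malt + 3·y_fermentation = 43.5.
Solving: y_malt = 6, y_fermentation = 4.5.
Shadow price of malt = 6.

6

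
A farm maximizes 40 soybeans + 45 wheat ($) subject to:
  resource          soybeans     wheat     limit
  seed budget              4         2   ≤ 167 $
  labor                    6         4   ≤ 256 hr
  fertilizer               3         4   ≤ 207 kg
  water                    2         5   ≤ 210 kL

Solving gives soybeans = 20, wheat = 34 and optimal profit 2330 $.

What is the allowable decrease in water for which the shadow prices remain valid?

104.5

Binding constraints: labor, water. The basis is B = [[6,4],[2,5]] with det 22.
Per unit decrease in water, x* moves by d = (0.1818, -0.2727).
The basis stays optimal until seed budget becomes binding; allowable decrease = 104.5 kL.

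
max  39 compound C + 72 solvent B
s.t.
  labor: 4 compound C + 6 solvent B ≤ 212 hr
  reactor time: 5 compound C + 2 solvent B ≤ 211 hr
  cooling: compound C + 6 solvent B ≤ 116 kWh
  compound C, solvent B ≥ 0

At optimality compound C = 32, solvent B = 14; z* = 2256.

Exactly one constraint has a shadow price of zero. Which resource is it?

reactor time

labor: 212/212 (binding)
reactor time: 188/211 (slack 23)
cooling: 116/116 (binding)
By complementary slackness, a constraint with positive slack has shadow price 0 → reactor time.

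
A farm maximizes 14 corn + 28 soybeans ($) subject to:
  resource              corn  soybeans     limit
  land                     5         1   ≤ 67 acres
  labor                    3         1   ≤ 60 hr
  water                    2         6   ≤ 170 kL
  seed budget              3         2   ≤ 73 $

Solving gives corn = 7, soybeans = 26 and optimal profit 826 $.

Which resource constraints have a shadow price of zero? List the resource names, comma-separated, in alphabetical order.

labor, land

land: 61/67 (slack 6)
labor: 47/60 (slack 13)
water: 170/170 (binding)
seed budget: 73/73 (binding)
By complementary slackness, a constraint with positive slack has shadow price 0 → labor, land.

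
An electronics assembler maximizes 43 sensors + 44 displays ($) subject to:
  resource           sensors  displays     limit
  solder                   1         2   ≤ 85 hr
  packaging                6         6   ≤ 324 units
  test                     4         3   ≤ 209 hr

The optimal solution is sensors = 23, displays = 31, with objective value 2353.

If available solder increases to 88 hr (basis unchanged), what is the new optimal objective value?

2356

Binding: solder and packaging. Non-binding: test (24 unused).
Slack constraints have shadow price 0 (complementary slackness).
The binding rows give the dual system: 1·y_solder + 6·y_packaging = 43 and 2·y_solder + 6·y_packaging = 44.
→ y_solder = 1 and y_packaging = 7.
Δz = y_solder·Δb = 1 × (3) = 3, so new z* = 2353 + 3 = 2356.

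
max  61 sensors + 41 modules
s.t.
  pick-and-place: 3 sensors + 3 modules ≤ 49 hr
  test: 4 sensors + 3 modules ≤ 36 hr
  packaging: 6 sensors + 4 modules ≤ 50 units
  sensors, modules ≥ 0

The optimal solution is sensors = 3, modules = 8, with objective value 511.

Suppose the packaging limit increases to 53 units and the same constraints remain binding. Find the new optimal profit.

539.5

At the optimum: pick-and-place uses 33 of 49 (slack = 16); test uses 36 of 36 (binding); packaging uses 50 of 50 (binding).
Since pick-and-place is not tight, its dual is 0.
From A_Bᵀ y = c: 4·y_test + 6·y_packaging = 61; 3·y_test + 4·y_packaging = 41.
Solving: y_test = 1, y_packaging = 9.5.
Δz = y_packaging·Δb = 9.5 × (3) = 28.5, so new z* = 511 + 28.5 = 539.5.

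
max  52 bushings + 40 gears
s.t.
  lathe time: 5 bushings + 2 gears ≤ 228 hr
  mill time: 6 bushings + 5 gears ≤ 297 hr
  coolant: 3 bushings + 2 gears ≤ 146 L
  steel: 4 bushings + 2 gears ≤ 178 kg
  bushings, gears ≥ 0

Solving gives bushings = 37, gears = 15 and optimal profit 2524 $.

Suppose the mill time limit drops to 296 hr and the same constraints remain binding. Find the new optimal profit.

Binding: mill time and steel. Non-binding: lathe time (13 unused), coolant (5 unused).
By complementary slackness, y = 0 for the non-binding constraints.
The binding rows give the dual system: 6·y_mill time + 4·y_steel = 52 and 5·y_mill time + 2·y_steel = 40.
This yields shadow prices y_mill time = 7, y_steel = 2.5.
Δz = y_mill time·Δb = 7 × (-1) = -7, so new z* = 2524 − 7 = 2517.

2517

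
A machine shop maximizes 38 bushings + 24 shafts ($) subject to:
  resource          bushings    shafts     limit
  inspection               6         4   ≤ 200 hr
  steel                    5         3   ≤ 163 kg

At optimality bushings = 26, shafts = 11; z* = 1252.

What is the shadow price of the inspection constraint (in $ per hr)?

3

Check each constraint at x*: inspection 200/200 (tight); steel 163/163 (tight).
The binding rows give the dual system: 6·y_inspection + 5·y_steel = 38 and 4·y_inspection + 3·y_steel = 24.
→ y_inspection = 3 and y_steel = 4.
Shadow price of inspection = 3.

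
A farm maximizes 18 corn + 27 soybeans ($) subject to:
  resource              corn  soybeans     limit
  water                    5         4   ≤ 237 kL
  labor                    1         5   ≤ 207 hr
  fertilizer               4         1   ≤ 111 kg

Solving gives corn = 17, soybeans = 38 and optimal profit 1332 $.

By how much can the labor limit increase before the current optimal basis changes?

Binding constraints: water, labor. The basis is B = [[5,4],[1,5]] with det 21.
Per unit increase in labor, x* moves by d = (-0.1905, 0.2381).
The basis stays optimal until corn reaches 0; allowable increase = 89.25 hr.

89.25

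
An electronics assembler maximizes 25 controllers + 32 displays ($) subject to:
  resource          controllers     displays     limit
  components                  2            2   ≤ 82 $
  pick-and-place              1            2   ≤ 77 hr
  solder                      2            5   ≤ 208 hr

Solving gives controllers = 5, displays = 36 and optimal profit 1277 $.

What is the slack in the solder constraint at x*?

18

solder used = 2·5 + 5·36 = 190; slack = 208 − 190 = 18.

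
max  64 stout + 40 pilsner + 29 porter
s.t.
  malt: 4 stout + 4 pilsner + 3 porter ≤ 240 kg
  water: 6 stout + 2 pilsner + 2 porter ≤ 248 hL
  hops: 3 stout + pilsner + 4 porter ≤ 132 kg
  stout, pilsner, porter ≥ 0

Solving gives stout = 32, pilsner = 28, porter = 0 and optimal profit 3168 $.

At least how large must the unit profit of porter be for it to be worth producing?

Check each constraint at x*: malt 240/240 (tight); water 248/248 (tight); hops 124/132 (slack 8).
By complementary slackness, y = 0 for the non-binding constraint.
Dual feasibility on the basic columns requires 4·y_malt + 6·y_water = 64, 4·y_malt + 2·y_water = 40.
This yields shadow prices y_malt = 7, y_water = 6.
porter enters the basis when its profit ≥ yᵀa₃ = 7·3 + 6·2 = 33.

33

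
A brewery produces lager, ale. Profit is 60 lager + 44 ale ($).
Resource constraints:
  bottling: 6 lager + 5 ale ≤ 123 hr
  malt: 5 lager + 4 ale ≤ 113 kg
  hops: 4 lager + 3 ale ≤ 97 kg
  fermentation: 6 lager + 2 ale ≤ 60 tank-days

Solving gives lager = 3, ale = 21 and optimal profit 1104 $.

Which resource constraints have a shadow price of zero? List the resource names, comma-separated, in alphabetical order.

hops, malt

bottling: 123/123 (binding)
malt: 99/113 (slack 14)
hops: 75/97 (slack 22)
fermentation: 60/60 (binding)
By complementary slackness, a constraint with positive slack has shadow price 0 → hops, malt.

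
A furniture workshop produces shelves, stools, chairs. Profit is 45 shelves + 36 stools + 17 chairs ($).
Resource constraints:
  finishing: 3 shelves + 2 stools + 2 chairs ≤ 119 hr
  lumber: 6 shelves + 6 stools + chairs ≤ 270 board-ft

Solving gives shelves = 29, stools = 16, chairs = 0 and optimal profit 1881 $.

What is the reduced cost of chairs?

Check each constraint at x*: finishing 119/119 (tight); lumber 270/270 (tight).
From A_Bᵀ y = c: 3·y_finishing + 6·y_lumber = 45; 2·y_finishing + 6·y_lumber = 36.
→ y_finishing = 9 and y_lumber = 3.
Reduced cost of chairs: c₃ − yᵀa₃ = 17 − (9·2 + 3·1) = 17 − 21 = -4.

-4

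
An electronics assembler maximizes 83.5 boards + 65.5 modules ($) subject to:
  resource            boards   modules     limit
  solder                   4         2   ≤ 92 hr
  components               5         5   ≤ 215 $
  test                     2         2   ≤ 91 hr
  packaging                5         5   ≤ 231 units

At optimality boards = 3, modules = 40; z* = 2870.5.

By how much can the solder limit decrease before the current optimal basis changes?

Binding constraints: solder, components. The basis is B = [[4,2],[5,5]] with det 10.
Per unit decrease in solder, x* moves by d = (-0.5, 0.5).
The basis stays optimal until boards reaches 0; allowable decrease = 6 hr.

6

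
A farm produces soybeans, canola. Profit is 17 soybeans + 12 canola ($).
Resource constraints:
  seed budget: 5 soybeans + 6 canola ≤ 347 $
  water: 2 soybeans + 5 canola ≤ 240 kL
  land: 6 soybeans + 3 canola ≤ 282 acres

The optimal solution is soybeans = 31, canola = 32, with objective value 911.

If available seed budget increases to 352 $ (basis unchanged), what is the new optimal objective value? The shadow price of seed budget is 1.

Δb = 5, so new z* = 911 + (1)·(5) = 911 + 5 = 916.

916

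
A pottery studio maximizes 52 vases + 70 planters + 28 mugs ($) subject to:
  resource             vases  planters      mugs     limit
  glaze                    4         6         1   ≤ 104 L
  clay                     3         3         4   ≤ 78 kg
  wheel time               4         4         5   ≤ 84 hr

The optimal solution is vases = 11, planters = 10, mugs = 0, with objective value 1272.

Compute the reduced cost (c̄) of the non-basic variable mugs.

-1

Binding: glaze and wheel time. Non-binding: clay (15 unused).
Since clay is not tight, its dual is 0.
Dual feasibility on the basic columns requires 4·y_glaze + 4·y_wheel time = 52, 6·y_glaze + 4·y_wheel time = 70.
This yields shadow prices y_glaze = 9, y_wheel time = 4.
Reduced cost of mugs: c₃ − yᵀa₃ = 28 − (9·1 + 4·5) = 28 − 29 = -1.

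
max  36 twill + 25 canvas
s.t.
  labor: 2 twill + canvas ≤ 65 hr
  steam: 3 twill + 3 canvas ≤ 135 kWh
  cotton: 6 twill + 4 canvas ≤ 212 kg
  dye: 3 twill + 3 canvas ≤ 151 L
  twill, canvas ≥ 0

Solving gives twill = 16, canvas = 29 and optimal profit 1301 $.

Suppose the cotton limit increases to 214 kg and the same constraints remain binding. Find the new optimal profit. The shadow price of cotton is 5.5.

Δb = 2, so new z* = 1301 + (5.5)·(2) = 1301 + 11 = 1312.

1312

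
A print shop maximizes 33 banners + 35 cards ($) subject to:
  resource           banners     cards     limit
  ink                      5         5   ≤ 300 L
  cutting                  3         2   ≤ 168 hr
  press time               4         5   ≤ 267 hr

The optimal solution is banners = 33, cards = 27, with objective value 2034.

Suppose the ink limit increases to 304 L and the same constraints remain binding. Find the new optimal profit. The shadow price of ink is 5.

2054

Δb = 4, so new z* = 2034 + (5)·(4) = 2034 + 20 = 2054.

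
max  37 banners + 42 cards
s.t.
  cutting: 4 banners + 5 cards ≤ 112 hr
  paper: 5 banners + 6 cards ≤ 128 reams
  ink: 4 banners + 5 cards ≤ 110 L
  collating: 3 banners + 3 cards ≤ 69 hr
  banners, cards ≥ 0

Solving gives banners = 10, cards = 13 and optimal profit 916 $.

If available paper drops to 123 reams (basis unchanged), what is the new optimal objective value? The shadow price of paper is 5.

891

Δb = -5, so new z* = 916 + (5)·(-5) = 916 − 25 = 891.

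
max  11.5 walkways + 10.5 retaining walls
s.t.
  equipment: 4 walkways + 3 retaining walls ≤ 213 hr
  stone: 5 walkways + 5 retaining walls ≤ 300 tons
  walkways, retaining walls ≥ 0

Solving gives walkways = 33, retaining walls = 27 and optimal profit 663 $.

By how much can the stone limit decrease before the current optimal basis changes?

Binding constraints: equipment, stone. The basis is B = [[4,3],[5,5]] with det 5.
Per unit decrease in stone, x* moves by d = (0.6, -0.8).
The basis stays optimal until retaining walls reaches 0; allowable decrease = 33.75 tons.

33.75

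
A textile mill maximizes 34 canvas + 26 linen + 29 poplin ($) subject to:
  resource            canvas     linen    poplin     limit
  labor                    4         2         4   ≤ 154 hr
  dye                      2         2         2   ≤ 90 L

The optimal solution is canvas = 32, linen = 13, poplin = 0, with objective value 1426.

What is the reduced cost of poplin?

At the optimum: labor uses 154 of 154 (binding); dye uses 90 of 90 (binding).
From A_Bᵀ y = c: 4·y_labor + 2·y_dye = 34; 2·y_labor + 2·y_dye = 26.
This yields shadow prices y_labor = 4, y_dye = 9.
Reduced cost of poplin: c₃ − yᵀa₃ = 29 − (4·4 + 9·2) = 29 − 34 = -5.

-5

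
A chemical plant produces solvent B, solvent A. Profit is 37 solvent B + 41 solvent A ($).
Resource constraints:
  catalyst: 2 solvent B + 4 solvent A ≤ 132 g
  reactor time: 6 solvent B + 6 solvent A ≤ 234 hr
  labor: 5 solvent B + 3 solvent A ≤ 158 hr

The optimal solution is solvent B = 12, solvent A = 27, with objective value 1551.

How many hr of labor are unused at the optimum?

17

labor used = 5·12 + 3·27 = 141; slack = 158 − 141 = 17.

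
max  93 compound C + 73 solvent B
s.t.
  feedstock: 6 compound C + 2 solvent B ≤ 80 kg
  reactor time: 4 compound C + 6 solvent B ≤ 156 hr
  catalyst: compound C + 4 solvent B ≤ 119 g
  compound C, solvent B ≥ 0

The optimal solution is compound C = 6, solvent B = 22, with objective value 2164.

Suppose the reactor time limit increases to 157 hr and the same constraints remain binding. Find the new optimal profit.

Check each constraint at x*: feedstock 80/80 (tight); reactor time 156/156 (tight); catalyst 94/119 (slack 25).
Slack constraints have shadow price 0 (complementary slackness).
The binding rows give the dual system: 6·y_feedstock + 4·y_reactor time = 93 and 2·y_feedstock + 6·y_reactor time = 73.
Solving: y_feedstock = 9.5, y_reactor time = 9.
Δz = y_reactor time·Δb = 9 × (1) = 9, so new z* = 2164 + 9 = 2173.

2173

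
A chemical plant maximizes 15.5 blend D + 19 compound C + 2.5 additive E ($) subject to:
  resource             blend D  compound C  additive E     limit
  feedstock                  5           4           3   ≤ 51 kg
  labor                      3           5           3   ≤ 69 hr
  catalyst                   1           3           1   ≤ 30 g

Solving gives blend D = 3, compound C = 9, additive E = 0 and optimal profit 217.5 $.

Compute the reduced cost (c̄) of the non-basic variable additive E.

Binding: feedstock and catalyst. Non-binding: labor (15 unused).
Since labor is not tight, its dual is 0.
The binding rows give the dual system: 5·y_feedstock + 1·y_catalyst = 15.5 and 4·y_feedstock + 3·y_catalyst = 19.
→ y_feedstock = 2.5 and y_catalyst = 3.
Reduced cost of additive E: c₃ − yᵀa₃ = 2.5 − (2.5·3 + 3·1) = 2.5 − 10.5 = -8.

-8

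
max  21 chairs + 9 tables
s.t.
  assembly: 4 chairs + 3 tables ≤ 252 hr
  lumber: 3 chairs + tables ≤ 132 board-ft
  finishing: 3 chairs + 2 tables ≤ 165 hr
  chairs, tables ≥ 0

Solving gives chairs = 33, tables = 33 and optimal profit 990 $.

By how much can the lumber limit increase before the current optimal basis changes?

Binding constraints: lumber, finishing. The basis is B = [[3,1],[3,2]] with det 3.
Per unit increase in lumber, x* moves by d = (0.6667, -1).
The basis stays optimal until tables reaches 0; allowable increase = 33 board-ft.

33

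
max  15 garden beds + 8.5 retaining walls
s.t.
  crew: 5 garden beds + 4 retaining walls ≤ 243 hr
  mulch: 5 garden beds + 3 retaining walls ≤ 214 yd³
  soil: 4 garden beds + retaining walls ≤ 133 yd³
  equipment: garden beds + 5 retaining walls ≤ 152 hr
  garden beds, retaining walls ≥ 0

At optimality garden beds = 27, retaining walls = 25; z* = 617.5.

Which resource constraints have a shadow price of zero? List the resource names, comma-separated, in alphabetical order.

crew, mulch

crew: 235/243 (slack 8)
mulch: 210/214 (slack 4)
soil: 133/133 (binding)
equipment: 152/152 (binding)
By complementary slackness, a constraint with positive slack has shadow price 0 → crew, mulch.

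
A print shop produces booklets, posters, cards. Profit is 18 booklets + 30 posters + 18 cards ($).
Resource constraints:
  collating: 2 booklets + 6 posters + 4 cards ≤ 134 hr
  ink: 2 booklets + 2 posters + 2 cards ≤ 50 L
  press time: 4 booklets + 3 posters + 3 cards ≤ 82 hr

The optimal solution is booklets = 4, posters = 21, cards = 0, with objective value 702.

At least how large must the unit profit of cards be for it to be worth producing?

24

At the optimum: collating uses 134 of 134 (binding); ink uses 50 of 50 (binding); press time uses 79 of 82 (slack = 3).
By complementary slackness, y = 0 for the non-binding constraint.
Dual feasibility on the basic columns requires 2·y_collating + 2·y_ink = 18, 6·y_collating + 2·y_ink = 30.
→ y_collating = 3 and y_ink = 6.
cards enters the basis when its profit ≥ yᵀa₃ = 3·4 + 6·2 = 24.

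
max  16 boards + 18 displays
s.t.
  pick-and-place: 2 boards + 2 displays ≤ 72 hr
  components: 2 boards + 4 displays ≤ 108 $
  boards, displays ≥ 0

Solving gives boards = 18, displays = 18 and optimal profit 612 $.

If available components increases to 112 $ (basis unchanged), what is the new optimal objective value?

616

Both pick-and-place and components are binding at x*.
Dual feasibility on the basic columns requires 2·y_pick-and-place + 2·y_components = 16, 2·y_pick-and-place + 4·y_components = 18.
Solving: y_pick-and-place = 7, y_components = 1.
Δz = y_components·Δb = 1 × (4) = 4, so new z* = 612 + 4 = 616.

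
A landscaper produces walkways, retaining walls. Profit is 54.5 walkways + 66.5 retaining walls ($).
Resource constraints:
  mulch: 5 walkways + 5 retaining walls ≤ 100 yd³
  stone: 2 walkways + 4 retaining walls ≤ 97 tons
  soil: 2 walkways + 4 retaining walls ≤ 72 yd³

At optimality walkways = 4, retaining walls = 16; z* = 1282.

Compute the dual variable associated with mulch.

Check each constraint at x*: mulch 100/100 (tight); stone 72/97 (slack 25); soil 72/72 (tight).
Since stone is not tight, its dual is 0.
Dual feasibility on the basic columns requires 5·y_mulch + 2·y_soil = 54.5, 5·y_mulch + 4·y_soil = 66.5.
→ y_mulch = 8.5 and y_soil = 6.
Shadow price of mulch = 8.5.

8.5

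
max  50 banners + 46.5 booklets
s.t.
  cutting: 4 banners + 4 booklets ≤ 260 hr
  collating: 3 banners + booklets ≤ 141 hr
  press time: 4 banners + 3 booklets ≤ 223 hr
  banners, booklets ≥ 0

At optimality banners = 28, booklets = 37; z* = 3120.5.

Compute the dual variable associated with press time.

3.5

At the optimum: cutting uses 260 of 260 (binding); collating uses 121 of 141 (slack = 20); press time uses 223 of 223 (binding).
Slack constraints have shadow price 0 (complementary slackness).
Dual feasibility on the basic columns requires 4·y_cutting + 4·y_press time = 50, 4·y_cutting + 3·y_press time = 46.5.
→ y_cutting = 9 and y_press time = 3.5.
Shadow price of press time = 3.5.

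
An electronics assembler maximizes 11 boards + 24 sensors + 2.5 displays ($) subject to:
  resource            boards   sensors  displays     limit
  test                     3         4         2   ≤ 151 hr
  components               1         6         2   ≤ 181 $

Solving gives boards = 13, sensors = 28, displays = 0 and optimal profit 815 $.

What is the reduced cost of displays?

At the optimum: test uses 151 of 151 (binding); components uses 181 of 181 (binding).
From A_Bᵀ y = c: 3·y_test + 1·y_components = 11; 4·y_test + 6·y_components = 24.
→ y_test = 3 and y_components = 2.
Reduced cost of displays: c₃ − yᵀa₃ = 2.5 − (3·2 + 2·2) = 2.5 − 10 = -7.5.

-7.5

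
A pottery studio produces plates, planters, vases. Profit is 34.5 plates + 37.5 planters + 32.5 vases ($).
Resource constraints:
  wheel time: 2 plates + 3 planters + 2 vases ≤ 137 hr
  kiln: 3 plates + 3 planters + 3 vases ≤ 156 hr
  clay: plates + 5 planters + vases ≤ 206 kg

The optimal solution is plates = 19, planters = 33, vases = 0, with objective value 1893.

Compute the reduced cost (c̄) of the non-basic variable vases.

-2

Binding: wheel time and kiln. Non-binding: clay (22 unused).
Slack constraints have shadow price 0 (complementary slackness).
Dual feasibility on the basic columns requires 2·y_wheel time + 3·y_kiln = 34.5, 3·y_wheel time + 3·y_kiln = 37.5.
Solving: y_wheel time = 3, y_kiln = 9.5.
Reduced cost of vases: c₃ − yᵀa₃ = 32.5 − (3·2 + 9.5·3) = 32.5 − 34.5 = -2.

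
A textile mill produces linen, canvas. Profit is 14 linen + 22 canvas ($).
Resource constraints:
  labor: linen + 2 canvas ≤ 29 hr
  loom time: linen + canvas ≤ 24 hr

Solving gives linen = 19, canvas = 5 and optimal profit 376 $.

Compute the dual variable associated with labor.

At the optimum: labor uses 29 of 29 (binding); loom time uses 24 of 24 (binding).
The binding rows give the dual system: 1·y_labor + 1·y_loom time = 14 and 2·y_labor + 1·y_loom time = 22.
→ y_labor = 8 and y_loom time = 6.
Shadow price of labor = 8.

8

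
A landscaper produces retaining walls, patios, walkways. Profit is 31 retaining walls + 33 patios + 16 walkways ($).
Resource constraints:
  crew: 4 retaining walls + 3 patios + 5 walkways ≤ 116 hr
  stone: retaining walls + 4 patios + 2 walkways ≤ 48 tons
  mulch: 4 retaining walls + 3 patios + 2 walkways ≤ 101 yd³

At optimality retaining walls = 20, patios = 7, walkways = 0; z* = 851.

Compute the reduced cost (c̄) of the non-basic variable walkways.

Check each constraint at x*: crew 101/116 (slack 15); stone 48/48 (tight); mulch 101/101 (tight).
Slack constraints have shadow price 0 (complementary slackness).
From A_Bᵀ y = c: 1·y_stone + 4·y_mulch = 31; 4·y_stone + 3·y_mulch = 33.
This yields shadow prices y_stone = 3, y_mulch = 7.
Reduced cost of walkways: c₃ − yᵀa₃ = 16 − (3·2 + 7·2) = 16 − 20 = -4.

-4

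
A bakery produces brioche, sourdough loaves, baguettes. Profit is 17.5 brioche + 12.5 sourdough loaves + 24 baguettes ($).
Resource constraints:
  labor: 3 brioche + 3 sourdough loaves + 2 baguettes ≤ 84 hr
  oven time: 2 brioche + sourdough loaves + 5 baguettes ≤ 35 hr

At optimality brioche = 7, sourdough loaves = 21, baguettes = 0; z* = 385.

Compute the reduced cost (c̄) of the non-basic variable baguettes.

-6

At the optimum: labor uses 84 of 84 (binding); oven time uses 35 of 35 (binding).
From A_Bᵀ y = c: 3·y_labor + 2·y_oven time = 17.5; 3·y_labor + 1·y_oven time = 12.5.
→ y_labor = 2.5 and y_oven time = 5.
Reduced cost of baguettes: c₃ − yᵀa₃ = 24 − (2.5·2 + 5·5) = 24 − 30 = -6.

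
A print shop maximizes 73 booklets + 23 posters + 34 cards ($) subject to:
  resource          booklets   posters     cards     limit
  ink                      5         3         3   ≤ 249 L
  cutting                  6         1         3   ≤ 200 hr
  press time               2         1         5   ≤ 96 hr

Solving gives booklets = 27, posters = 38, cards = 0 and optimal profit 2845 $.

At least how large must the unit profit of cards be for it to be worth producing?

39

Check each constraint at x*: ink 249/249 (tight); cutting 200/200 (tight); press time 92/96 (slack 4).
By complementary slackness, y = 0 for the non-binding constraint.
The binding rows give the dual system: 5·y_ink + 6·y_cutting = 73 and 3·y_ink + 1·y_cutting = 23.
This yields shadow prices y_ink = 5, y_cutting = 8.
cards enters the basis when its profit ≥ yᵀa₃ = 5·3 + 8·3 = 39.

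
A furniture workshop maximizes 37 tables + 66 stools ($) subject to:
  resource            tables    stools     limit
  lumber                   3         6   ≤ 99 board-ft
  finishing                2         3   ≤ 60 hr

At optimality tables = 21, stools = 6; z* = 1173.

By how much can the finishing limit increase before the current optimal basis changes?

6

Binding constraints: lumber, finishing. The basis is B = [[3,6],[2,3]] with det -3.
Per unit increase in finishing, x* moves by d = (2, -1).
The basis stays optimal until stools reaches 0; allowable increase = 6 hr.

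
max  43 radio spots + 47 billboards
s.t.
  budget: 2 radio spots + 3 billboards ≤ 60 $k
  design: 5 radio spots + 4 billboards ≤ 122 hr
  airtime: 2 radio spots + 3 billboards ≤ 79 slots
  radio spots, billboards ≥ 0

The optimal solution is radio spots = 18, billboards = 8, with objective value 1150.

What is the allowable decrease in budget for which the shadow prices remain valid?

Binding constraints: budget, design. The basis is B = [[2,3],[5,4]] with det -7.
Per unit decrease in budget, x* moves by d = (0.5714, -0.7143).
The basis stays optimal until billboards reaches 0; allowable decrease = 11.2 $k.

11.2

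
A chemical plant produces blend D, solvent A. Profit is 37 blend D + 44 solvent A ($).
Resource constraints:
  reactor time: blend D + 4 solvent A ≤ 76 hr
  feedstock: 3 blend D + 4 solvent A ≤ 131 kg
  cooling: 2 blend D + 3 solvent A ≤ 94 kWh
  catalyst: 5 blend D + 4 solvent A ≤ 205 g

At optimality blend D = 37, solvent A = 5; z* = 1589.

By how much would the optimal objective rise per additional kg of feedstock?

9

At the optimum: reactor time uses 57 of 76 (slack = 19); feedstock uses 131 of 131 (binding); cooling uses 89 of 94 (slack = 5); catalyst uses 205 of 205 (binding).
Since reactor time, cooling are not tight, their duals are 0.
The binding rows give the dual system: 3·y_feedstock + 5·y_catalyst = 37 and 4·y_feedstock + 4·y_catalyst = 44.
Solving: y_feedstock = 9, y_catalyst = 2.
Shadow price of feedstock = 9.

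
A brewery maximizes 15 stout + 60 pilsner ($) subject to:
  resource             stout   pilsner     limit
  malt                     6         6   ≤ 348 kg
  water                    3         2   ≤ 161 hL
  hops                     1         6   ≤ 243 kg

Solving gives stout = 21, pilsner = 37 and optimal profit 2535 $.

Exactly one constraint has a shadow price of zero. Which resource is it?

water

malt: 348/348 (binding)
water: 137/161 (slack 24)
hops: 243/243 (binding)
By complementary slackness, a constraint with positive slack has shadow price 0 → water.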